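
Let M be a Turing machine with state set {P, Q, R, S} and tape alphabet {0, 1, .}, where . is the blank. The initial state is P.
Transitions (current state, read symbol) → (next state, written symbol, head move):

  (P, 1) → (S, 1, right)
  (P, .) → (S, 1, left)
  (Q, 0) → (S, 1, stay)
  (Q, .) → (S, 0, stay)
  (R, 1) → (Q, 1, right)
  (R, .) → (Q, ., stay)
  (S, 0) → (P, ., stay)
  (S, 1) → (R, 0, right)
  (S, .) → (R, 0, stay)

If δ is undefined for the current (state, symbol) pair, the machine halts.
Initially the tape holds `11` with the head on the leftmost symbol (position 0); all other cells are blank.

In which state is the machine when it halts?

state=P head=0 tape=[1]1.   (P,1)→(S,1,right)
state=S head=1 tape=1[1].   (S,1)→(R,0,right)
state=R head=2 tape=10[.]   (R,.)→(Q,.,stay)
state=Q head=2 tape=10[.]   (Q,.)→(S,0,stay)
state=S head=2 tape=10[0]   (S,0)→(P,.,stay)
state=P head=2 tape=10[.]   (P,.)→(S,1,left)
state=S head=1 tape=1[0]1   (S,0)→(P,.,stay)
state=P head=1 tape=1[.]1   (P,.)→(S,1,left)
state=S head=0 tape=[1]11   (S,1)→(R,0,right)
state=R head=1 tape=0[1]1   (R,1)→(Q,1,right)
state=Q head=2 tape=01[1]
No transition is defined for (Q, 1); M halts in state Q.

Q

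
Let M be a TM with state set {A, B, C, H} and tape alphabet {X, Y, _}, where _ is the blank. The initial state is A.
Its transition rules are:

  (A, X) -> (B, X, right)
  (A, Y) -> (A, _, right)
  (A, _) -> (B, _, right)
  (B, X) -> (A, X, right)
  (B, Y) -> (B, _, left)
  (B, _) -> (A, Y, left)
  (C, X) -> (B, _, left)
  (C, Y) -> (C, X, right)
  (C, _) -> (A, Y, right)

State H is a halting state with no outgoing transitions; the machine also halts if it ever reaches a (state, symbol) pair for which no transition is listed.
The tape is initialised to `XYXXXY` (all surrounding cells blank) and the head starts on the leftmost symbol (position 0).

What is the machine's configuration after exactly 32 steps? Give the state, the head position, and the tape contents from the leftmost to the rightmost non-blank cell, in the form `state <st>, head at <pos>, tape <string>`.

A | [X]YXXXY__   read X → write X, move right, go to B
B | X[Y]XXXY__   read Y → write _, move left, go to B
B | [X]_XXXY__   read X → write X, move right, go to A
A | X[_]XXXY__   read _ → write _, move right, go to B
B | X_[X]XXY__   read X → write X, move right, go to A
A | X_X[X]XY__   read X → write X, move right, go to B
B | X_XX[X]Y__   read X → write X, move right, go to A
A | X_XXX[Y]__   read Y → write _, move right, go to A
A | X_XXX_[_]_   read _ → write _, move right, go to B
B | X_XXX__[_]   read _ → write Y, move left, go to A
A | X_XXX_[_]Y   read _ → write _, move right, go to B
B | X_XXX__[Y]   read Y → write _, move left, go to B
B | X_XXX_[_]_   read _ → write Y, move left, go to A
A | X_XXX[_]Y_   read _ → write _, move right, go to B
B | X_XXX_[Y]_   read Y → write _, move left, go to B
B | X_XXX[_]__   read _ → write Y, move left, go to A
A | X_XX[X]Y__   read X → write X, move right, go to B
B | X_XXX[Y]__   read Y → write _, move left, go to B
B | X_XX[X]___   read X → write X, move right, go to A
A | X_XXX[_]__   read _ → write _, move right, go to B
B | X_XXX_[_]_   read _ → write Y, move left, go to A
A | X_XXX[_]Y_   read _ → write _, move right, go to B
B | X_XXX_[Y]_   read Y → write _, move left, go to B
B | X_XXX[_]__   read _ → write Y, move left, go to A
A | X_XX[X]Y__   read X → write X, move right, go to B
B | X_XXX[Y]__   read Y → write _, move left, go to B
B | X_XX[X]___   read X → write X, move right, go to A
A | X_XXX[_]__   read _ → write _, move right, go to B
B | X_XXX_[_]_   read _ → write Y, move left, go to A
A | X_XXX[_]Y_   read _ → write _, move right, go to B
B | X_XXX_[Y]_   read Y → write _, move left, go to B
B | X_XXX[_]__   read _ → write Y, move left, go to A
A | X_XX[X]Y__
After 32 steps: state A, head at 4, tape X_XXXY.

state A, head at 4, tape X_XXXY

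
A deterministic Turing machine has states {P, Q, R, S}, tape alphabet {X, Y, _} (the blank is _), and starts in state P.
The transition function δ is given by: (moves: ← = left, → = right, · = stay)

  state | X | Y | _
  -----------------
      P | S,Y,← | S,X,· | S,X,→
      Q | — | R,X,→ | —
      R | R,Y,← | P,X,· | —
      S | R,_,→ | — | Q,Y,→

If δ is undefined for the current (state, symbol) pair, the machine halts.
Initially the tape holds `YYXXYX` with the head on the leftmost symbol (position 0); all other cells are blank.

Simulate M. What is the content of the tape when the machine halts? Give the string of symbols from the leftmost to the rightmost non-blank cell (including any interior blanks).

state=P head=0 tape=_[Y]YXXYX   (P,Y)→(S,X,·)
state=S head=0 tape=_[X]YXXYX   (S,X)→(R,_,→)
state=R head=1 tape=__[Y]XXYX   (R,Y)→(P,X,·)
state=P head=1 tape=__[X]XXYX   (P,X)→(S,Y,←)
state=S head=0 tape=_[_]YXXYX   (S,_)→(Q,Y,→)
state=Q head=1 tape=_Y[Y]XXYX   (Q,Y)→(R,X,→)
state=R head=2 tape=_YX[X]XYX   (R,X)→(R,Y,←)
state=R head=1 tape=_Y[X]YXYX   (R,X)→(R,Y,←)
state=R head=0 tape=_[Y]YYXYX   (R,Y)→(P,X,·)
state=P head=0 tape=_[X]YYXYX   (P,X)→(S,Y,←)
state=S head=-1 tape=[_]YYYXYX   (S,_)→(Q,Y,→)
state=Q head=0 tape=Y[Y]YYXYX   (Q,Y)→(R,X,→)
state=R head=1 tape=YX[Y]YXYX   (R,Y)→(P,X,·)
state=P head=1 tape=YX[X]YXYX   (P,X)→(S,Y,←)
state=S head=0 tape=Y[X]YYXYX   (S,X)→(R,_,→)
state=R head=1 tape=Y_[Y]YXYX   (R,Y)→(P,X,·)
state=P head=1 tape=Y_[X]YXYX   (P,X)→(S,Y,←)
state=S head=0 tape=Y[_]YYXYX   (S,_)→(Q,Y,→)
state=Q head=1 tape=YY[Y]YXYX   (Q,Y)→(R,X,→)
state=R head=2 tape=YYX[Y]XYX   (R,Y)→(P,X,·)
state=P head=2 tape=YYX[X]XYX   (P,X)→(S,Y,←)
state=S head=1 tape=YY[X]YXYX   (S,X)→(R,_,→)
state=R head=2 tape=YY_[Y]XYX   (R,Y)→(P,X,·)
state=P head=2 tape=YY_[X]XYX   (P,X)→(S,Y,←)
state=S head=1 tape=YY[_]YXYX   (S,_)→(Q,Y,→)
state=Q head=2 tape=YYY[Y]XYX   (Q,Y)→(R,X,→)
state=R head=3 tape=YYYX[X]YX   (R,X)→(R,Y,←)
state=R head=2 tape=YYY[X]YYX   (R,X)→(R,Y,←)
state=R head=1 tape=YY[Y]YYYX   (R,Y)→(P,X,·)
state=P head=1 tape=YY[X]YYYX   (P,X)→(S,Y,←)
state=S head=0 tape=Y[Y]YYYYX
The non-blank tape span at halt is YYYYYYX.

YYYYYYX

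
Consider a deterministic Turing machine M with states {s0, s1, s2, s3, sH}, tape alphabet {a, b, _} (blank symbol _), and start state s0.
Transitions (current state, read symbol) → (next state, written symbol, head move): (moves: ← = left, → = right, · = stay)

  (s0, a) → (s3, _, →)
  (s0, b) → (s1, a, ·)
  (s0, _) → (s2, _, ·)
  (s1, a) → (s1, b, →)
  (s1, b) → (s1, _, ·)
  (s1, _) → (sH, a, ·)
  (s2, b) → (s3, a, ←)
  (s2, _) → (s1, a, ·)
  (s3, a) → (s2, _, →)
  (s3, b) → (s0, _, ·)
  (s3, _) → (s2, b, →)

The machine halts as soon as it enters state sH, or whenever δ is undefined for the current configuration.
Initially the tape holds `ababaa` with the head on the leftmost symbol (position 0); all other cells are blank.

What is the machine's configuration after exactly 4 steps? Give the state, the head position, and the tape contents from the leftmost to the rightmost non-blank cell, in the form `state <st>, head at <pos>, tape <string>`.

s0 | [a]babaa   read a → write _, move →, go to s3
s3 | _[b]abaa   read b → write _, move ·, go to s0
s0 | _[_]abaa   read _ → write _, move ·, go to s2
s2 | _[_]abaa   read _ → write a, move ·, go to s1
s1 | _[a]abaa
After 4 steps: state s1, head at 1, tape aabaa.

state s1, head at 1, tape aabaa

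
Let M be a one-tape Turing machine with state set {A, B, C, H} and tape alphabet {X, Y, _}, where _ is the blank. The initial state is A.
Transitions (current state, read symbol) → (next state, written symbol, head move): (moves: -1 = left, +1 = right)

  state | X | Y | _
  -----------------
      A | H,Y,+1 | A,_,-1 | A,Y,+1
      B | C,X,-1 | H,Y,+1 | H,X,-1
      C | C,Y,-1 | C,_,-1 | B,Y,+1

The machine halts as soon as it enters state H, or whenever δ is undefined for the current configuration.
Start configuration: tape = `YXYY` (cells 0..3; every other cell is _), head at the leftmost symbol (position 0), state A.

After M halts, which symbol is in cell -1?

A | _[Y]XYY   read Y → write _, move -1, go to A
A | [_]_XYY   read _ → write Y, move +1, go to A
A | Y[_]XYY   read _ → write Y, move +1, go to A
A | YY[X]YY   read X → write Y, move +1, go to H
H | YYY[Y]Y
Cell -1 holds Y when M halts.

Y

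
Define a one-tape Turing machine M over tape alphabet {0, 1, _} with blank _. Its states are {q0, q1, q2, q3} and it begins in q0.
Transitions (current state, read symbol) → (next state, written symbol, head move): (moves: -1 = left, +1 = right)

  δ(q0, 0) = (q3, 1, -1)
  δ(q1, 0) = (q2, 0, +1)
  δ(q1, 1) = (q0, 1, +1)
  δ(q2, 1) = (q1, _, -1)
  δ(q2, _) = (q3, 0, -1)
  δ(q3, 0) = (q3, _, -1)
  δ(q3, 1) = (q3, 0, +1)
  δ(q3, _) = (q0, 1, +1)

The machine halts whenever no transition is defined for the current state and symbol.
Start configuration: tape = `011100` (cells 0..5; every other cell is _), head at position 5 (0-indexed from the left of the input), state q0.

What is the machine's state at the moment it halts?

q0

state=q0 head=5 tape=01110[0]   (q0,0)→(q3,1,-1)
state=q3 head=4 tape=0111[0]1   (q3,0)→(q3,_,-1)
state=q3 head=3 tape=011[1]_1   (q3,1)→(q3,0,+1)
state=q3 head=4 tape=0110[_]1   (q3,_)→(q0,1,+1)
state=q0 head=5 tape=01101[1]
No transition is defined for (q0, 1); M halts in state q0.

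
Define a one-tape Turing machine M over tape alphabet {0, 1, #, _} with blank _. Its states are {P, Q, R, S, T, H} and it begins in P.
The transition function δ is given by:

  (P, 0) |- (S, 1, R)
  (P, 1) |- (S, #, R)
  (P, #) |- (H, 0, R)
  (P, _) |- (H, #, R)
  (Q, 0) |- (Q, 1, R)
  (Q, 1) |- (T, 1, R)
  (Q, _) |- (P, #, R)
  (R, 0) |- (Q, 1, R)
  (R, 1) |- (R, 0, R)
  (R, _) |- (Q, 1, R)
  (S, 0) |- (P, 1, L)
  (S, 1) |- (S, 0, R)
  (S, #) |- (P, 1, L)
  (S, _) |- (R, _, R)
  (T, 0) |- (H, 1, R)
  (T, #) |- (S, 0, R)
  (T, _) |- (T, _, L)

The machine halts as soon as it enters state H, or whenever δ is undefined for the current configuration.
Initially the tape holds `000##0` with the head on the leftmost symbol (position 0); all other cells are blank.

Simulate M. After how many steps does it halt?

20

P | [0]00##0_____   read 0 → write 1, move R, go to S
S | 1[0]0##0_____   read 0 → write 1, move L, go to P
P | [1]10##0_____   read 1 → write #, move R, go to S
S | #[1]0##0_____   read 1 → write 0, move R, go to S
S | #0[0]##0_____   read 0 → write 1, move L, go to P
P | #[0]1##0_____   read 0 → write 1, move R, go to S
S | #1[1]##0_____   read 1 → write 0, move R, go to S
S | #10[#]#0_____   read # → write 1, move L, go to P
P | #1[0]1#0_____   read 0 → write 1, move R, go to S
S | #11[1]#0_____   read 1 → write 0, move R, go to S
S | #110[#]0_____   read # → write 1, move L, go to P
P | #11[0]10_____   read 0 → write 1, move R, go to S
S | #111[1]0_____   read 1 → write 0, move R, go to S
S | #1110[0]_____   read 0 → write 1, move L, go to P
P | #111[0]1_____   read 0 → write 1, move R, go to S
S | #1111[1]_____   read 1 → write 0, move R, go to S
S | #11110[_]____   read _ → write _, move R, go to R
R | #11110_[_]___   read _ → write 1, move R, go to Q
Q | #11110_1[_]__   read _ → write #, move R, go to P
P | #11110_1#[_]_   read _ → write #, move R, go to H
H | #11110_1##[_]
M halts after 20 transitions.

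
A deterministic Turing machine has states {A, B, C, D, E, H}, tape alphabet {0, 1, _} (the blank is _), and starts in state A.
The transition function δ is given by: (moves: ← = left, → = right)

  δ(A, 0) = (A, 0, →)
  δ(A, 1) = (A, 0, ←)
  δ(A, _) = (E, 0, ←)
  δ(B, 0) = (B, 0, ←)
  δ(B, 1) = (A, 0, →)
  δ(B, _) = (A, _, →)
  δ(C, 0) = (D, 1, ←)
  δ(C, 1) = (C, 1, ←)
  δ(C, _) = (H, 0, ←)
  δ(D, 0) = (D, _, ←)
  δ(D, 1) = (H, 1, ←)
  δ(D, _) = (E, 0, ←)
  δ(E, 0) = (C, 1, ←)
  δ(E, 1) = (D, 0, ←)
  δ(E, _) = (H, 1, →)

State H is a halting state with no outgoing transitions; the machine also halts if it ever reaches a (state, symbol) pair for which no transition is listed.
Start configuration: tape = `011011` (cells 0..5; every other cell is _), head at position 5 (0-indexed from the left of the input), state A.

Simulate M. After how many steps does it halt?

10

state=A head=5 tape=01101[1]_   (A,1)→(A,0,←)
state=A head=4 tape=0110[1]0_   (A,1)→(A,0,←)
state=A head=3 tape=011[0]00_   (A,0)→(A,0,→)
state=A head=4 tape=0110[0]0_   (A,0)→(A,0,→)
state=A head=5 tape=01100[0]_   (A,0)→(A,0,→)
state=A head=6 tape=011000[_]   (A,_)→(E,0,←)
state=E head=5 tape=01100[0]0   (E,0)→(C,1,←)
state=C head=4 tape=0110[0]10   (C,0)→(D,1,←)
state=D head=3 tape=011[0]110   (D,0)→(D,_,←)
state=D head=2 tape=01[1]_110   (D,1)→(H,1,←)
state=H head=1 tape=0[1]1_110
M halts after 10 transitions.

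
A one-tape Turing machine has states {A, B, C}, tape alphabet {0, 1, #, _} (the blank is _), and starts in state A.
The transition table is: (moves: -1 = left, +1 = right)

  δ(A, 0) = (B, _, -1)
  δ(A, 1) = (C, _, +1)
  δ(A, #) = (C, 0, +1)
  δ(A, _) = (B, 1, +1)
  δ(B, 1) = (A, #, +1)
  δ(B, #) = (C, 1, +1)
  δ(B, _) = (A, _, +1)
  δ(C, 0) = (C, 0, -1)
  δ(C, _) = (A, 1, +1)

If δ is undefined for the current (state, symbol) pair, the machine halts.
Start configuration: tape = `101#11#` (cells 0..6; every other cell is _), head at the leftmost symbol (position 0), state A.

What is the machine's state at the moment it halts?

A | [1]01#11#   read 1 → write _, move +1, go to C
C | _[0]1#11#   read 0 → write 0, move -1, go to C
C | [_]01#11#   read _ → write 1, move +1, go to A
A | 1[0]1#11#   read 0 → write _, move -1, go to B
B | [1]_1#11#   read 1 → write #, move +1, go to A
A | #[_]1#11#   read _ → write 1, move +1, go to B
B | #1[1]#11#   read 1 → write #, move +1, go to A
A | #1#[#]11#   read # → write 0, move +1, go to C
C | #1#0[1]1#
No transition is defined for (C, 1); M halts in state C.

C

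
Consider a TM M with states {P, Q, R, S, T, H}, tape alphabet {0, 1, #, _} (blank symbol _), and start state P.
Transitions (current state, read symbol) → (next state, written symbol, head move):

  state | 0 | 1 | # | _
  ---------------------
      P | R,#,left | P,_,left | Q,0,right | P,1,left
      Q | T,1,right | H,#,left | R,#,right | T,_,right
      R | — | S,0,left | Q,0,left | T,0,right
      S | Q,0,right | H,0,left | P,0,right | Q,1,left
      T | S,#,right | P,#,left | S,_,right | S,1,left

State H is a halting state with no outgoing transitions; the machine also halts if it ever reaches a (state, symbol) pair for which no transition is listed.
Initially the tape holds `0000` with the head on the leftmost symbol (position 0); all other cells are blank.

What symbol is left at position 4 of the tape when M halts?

state=P head=0 tape=_[0]000_   (P,0)→(R,#,left)
state=R head=-1 tape=[_]#000_   (R,_)→(T,0,right)
state=T head=0 tape=0[#]000_   (T,#)→(S,_,right)
state=S head=1 tape=0_[0]00_   (S,0)→(Q,0,right)
state=Q head=2 tape=0_0[0]0_   (Q,0)→(T,1,right)
state=T head=3 tape=0_01[0]_   (T,0)→(S,#,right)
state=S head=4 tape=0_01#[_]   (S,_)→(Q,1,left)
state=Q head=3 tape=0_01[#]1   (Q,#)→(R,#,right)
state=R head=4 tape=0_01#[1]   (R,1)→(S,0,left)
state=S head=3 tape=0_01[#]0   (S,#)→(P,0,right)
state=P head=4 tape=0_010[0]   (P,0)→(R,#,left)
state=R head=3 tape=0_01[0]#
Cell 4 holds # when M halts.

#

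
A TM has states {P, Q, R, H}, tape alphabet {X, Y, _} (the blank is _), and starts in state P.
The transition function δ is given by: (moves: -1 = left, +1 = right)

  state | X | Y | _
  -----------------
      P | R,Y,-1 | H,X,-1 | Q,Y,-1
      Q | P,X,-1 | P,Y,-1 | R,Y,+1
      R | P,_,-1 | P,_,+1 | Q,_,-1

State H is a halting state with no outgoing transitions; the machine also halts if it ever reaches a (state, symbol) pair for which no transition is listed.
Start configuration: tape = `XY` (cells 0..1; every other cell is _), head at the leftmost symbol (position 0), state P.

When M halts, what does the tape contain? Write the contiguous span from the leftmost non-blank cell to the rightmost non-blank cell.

Y_X_YY

state=P head=0 tape=____[X]Y   (P,X)→(R,Y,-1)
state=R head=-1 tape=___[_]YY   (R,_)→(Q,_,-1)
state=Q head=-2 tape=__[_]_YY   (Q,_)→(R,Y,+1)
state=R head=-1 tape=__Y[_]YY   (R,_)→(Q,_,-1)
state=Q head=-2 tape=__[Y]_YY   (Q,Y)→(P,Y,-1)
state=P head=-3 tape=_[_]Y_YY   (P,_)→(Q,Y,-1)
state=Q head=-4 tape=[_]YY_YY   (Q,_)→(R,Y,+1)
state=R head=-3 tape=Y[Y]Y_YY   (R,Y)→(P,_,+1)
state=P head=-2 tape=Y_[Y]_YY   (P,Y)→(H,X,-1)
state=H head=-3 tape=Y[_]X_YY
The non-blank tape span at halt is Y_X_YY.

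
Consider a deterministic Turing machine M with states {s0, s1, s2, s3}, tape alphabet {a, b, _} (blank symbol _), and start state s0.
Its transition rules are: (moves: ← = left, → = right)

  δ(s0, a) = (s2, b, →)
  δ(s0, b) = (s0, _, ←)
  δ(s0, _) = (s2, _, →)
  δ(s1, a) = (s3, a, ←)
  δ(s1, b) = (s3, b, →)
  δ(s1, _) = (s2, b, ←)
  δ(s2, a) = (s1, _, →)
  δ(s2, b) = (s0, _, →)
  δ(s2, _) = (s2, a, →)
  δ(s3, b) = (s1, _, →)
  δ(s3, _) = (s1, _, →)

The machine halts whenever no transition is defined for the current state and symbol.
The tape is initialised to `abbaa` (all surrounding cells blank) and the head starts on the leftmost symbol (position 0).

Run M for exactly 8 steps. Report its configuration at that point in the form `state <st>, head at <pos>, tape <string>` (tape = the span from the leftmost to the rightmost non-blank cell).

s0 | [a]bbaa   read a → write b, move →, go to s2
s2 | b[b]baa   read b → write _, move →, go to s0
s0 | b_[b]aa   read b → write _, move ←, go to s0
s0 | b[_]_aa   read _ → write _, move →, go to s2
s2 | b_[_]aa   read _ → write a, move →, go to s2
s2 | b_a[a]a   read a → write _, move →, go to s1
s1 | b_a_[a]   read a → write a, move ←, go to s3
s3 | b_a[_]a   read _ → write _, move →, go to s1
s1 | b_a_[a]
After 8 steps: state s1, head at 4, tape b_a_a.

state s1, head at 4, tape b_a_a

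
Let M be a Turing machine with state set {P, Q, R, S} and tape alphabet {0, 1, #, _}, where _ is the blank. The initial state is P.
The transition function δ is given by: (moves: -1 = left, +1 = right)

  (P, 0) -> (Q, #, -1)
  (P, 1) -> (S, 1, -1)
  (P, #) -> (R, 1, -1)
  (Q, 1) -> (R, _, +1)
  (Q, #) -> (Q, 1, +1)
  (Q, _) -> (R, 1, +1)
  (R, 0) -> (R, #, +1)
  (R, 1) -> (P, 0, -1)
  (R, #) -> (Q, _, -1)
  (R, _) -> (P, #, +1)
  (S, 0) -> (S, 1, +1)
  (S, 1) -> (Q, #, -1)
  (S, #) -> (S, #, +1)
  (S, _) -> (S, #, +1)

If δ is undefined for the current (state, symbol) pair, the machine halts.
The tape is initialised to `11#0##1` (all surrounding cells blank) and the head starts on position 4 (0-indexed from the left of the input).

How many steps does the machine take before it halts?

state=P head=4 tape=11#0[#]#1   (P,#)→(R,1,-1)
state=R head=3 tape=11#[0]1#1   (R,0)→(R,#,+1)
state=R head=4 tape=11##[1]#1   (R,1)→(P,0,-1)
state=P head=3 tape=11#[#]0#1   (P,#)→(R,1,-1)
state=R head=2 tape=11[#]10#1   (R,#)→(Q,_,-1)
state=Q head=1 tape=1[1]_10#1   (Q,1)→(R,_,+1)
state=R head=2 tape=1_[_]10#1   (R,_)→(P,#,+1)
state=P head=3 tape=1_#[1]0#1   (P,1)→(S,1,-1)
state=S head=2 tape=1_[#]10#1   (S,#)→(S,#,+1)
state=S head=3 tape=1_#[1]0#1   (S,1)→(Q,#,-1)
state=Q head=2 tape=1_[#]#0#1   (Q,#)→(Q,1,+1)
state=Q head=3 tape=1_1[#]0#1   (Q,#)→(Q,1,+1)
state=Q head=4 tape=1_11[0]#1
M halts after 12 transitions.

12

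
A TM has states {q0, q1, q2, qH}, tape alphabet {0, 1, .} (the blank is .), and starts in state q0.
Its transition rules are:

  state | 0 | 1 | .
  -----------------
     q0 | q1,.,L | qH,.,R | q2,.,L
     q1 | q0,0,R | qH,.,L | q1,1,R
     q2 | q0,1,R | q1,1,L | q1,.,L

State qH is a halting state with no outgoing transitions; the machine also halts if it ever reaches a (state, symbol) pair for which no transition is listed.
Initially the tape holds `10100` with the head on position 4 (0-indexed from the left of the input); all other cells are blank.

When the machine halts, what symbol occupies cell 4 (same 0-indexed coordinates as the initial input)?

.

state=q0 head=4 tape=1010[0]   (q0,0)→(q1,.,L)
state=q1 head=3 tape=101[0].   (q1,0)→(q0,0,R)
state=q0 head=4 tape=1010[.]   (q0,.)→(q2,.,L)
state=q2 head=3 tape=101[0].   (q2,0)→(q0,1,R)
state=q0 head=4 tape=1011[.]   (q0,.)→(q2,.,L)
state=q2 head=3 tape=101[1].   (q2,1)→(q1,1,L)
state=q1 head=2 tape=10[1]1.   (q1,1)→(qH,.,L)
state=qH head=1 tape=1[0].1.
Cell 4 holds . when M halts.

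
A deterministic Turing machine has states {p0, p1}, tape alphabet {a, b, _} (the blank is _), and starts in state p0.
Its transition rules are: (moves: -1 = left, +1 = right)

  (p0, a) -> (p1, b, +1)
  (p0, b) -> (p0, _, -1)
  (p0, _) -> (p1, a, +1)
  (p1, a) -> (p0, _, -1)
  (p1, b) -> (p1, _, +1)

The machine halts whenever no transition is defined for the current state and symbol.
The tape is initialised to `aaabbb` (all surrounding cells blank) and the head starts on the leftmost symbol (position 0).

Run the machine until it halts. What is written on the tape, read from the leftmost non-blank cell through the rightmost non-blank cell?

state=p0 head=0 tape=_[a]aabbb   (p0,a)→(p1,b,+1)
state=p1 head=1 tape=_b[a]abbb   (p1,a)→(p0,_,-1)
state=p0 head=0 tape=_[b]_abbb   (p0,b)→(p0,_,-1)
state=p0 head=-1 tape=[_]__abbb   (p0,_)→(p1,a,+1)
state=p1 head=0 tape=a[_]_abbb
The non-blank tape span at halt is a__abbb.

a__abbb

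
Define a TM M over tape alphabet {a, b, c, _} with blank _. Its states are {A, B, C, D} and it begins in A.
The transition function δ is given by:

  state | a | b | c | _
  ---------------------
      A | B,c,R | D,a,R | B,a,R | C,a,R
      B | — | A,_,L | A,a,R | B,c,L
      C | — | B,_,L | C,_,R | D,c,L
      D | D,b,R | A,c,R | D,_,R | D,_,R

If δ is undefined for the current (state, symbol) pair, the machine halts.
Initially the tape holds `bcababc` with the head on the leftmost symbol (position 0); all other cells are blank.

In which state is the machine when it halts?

A | [b]cababc   read b → write a, move R, go to D
D | a[c]ababc   read c → write _, move R, go to D
D | a_[a]babc   read a → write b, move R, go to D
D | a_b[b]abc   read b → write c, move R, go to A
A | a_bc[a]bc   read a → write c, move R, go to B
B | a_bcc[b]c   read b → write _, move L, go to A
A | a_bc[c]_c   read c → write a, move R, go to B
B | a_bca[_]c   read _ → write c, move L, go to B
B | a_bc[a]cc
No transition is defined for (B, a); M halts in state B.

B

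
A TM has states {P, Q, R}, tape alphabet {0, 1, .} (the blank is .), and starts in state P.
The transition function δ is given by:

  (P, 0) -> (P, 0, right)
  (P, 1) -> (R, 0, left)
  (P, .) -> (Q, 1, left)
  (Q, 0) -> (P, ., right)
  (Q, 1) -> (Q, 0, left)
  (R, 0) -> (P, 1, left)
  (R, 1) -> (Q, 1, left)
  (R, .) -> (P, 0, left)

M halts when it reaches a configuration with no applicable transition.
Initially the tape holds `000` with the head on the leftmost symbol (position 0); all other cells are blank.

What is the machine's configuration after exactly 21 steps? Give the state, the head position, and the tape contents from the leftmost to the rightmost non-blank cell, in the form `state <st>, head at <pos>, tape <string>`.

P | [0]00...   read 0 → write 0, move right, go to P
P | 0[0]0...   read 0 → write 0, move right, go to P
P | 00[0]...   read 0 → write 0, move right, go to P
P | 000[.]..   read . → write 1, move left, go to Q
Q | 00[0]1..   read 0 → write ., move right, go to P
P | 00.[1]..   read 1 → write 0, move left, go to R
R | 00[.]0..   read . → write 0, move left, go to P
P | 0[0]00..   read 0 → write 0, move right, go to P
P | 00[0]0..   read 0 → write 0, move right, go to P
P | 000[0]..   read 0 → write 0, move right, go to P
P | 0000[.].   read . → write 1, move left, go to Q
Q | 000[0]1.   read 0 → write ., move right, go to P
P | 000.[1].   read 1 → write 0, move left, go to R
R | 000[.]0.   read . → write 0, move left, go to P
P | 00[0]00.   read 0 → write 0, move right, go to P
P | 000[0]0.   read 0 → write 0, move right, go to P
P | 0000[0].   read 0 → write 0, move right, go to P
P | 00000[.]   read . → write 1, move left, go to Q
Q | 0000[0]1   read 0 → write ., move right, go to P
P | 0000.[1]   read 1 → write 0, move left, go to R
R | 0000[.]0   read . → write 0, move left, go to P
P | 000[0]00
After 21 steps: state P, head at 3, tape 000000.

state P, head at 3, tape 000000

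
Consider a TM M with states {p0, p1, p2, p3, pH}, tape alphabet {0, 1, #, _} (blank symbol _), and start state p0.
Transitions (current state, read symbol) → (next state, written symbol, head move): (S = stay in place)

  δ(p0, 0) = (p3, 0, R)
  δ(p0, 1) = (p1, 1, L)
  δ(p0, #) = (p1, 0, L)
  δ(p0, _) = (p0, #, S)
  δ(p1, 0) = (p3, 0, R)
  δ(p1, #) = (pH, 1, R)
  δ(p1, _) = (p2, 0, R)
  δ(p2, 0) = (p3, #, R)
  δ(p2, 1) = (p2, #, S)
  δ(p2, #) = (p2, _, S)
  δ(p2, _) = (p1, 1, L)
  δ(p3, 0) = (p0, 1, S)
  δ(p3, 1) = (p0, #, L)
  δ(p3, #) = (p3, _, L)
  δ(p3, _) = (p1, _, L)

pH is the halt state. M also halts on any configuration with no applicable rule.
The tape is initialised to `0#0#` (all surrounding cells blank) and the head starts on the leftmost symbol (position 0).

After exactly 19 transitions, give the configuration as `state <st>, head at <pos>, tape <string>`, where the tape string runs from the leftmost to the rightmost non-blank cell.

state p3, head at -1, tape 01__0#

state=p0 head=0 tape=__[0]#0#   (p0,0)→(p3,0,R)
state=p3 head=1 tape=__0[#]0#   (p3,#)→(p3,_,L)
state=p3 head=0 tape=__[0]_0#   (p3,0)→(p0,1,S)
state=p0 head=0 tape=__[1]_0#   (p0,1)→(p1,1,L)
state=p1 head=-1 tape=_[_]1_0#   (p1,_)→(p2,0,R)
state=p2 head=0 tape=_0[1]_0#   (p2,1)→(p2,#,S)
state=p2 head=0 tape=_0[#]_0#   (p2,#)→(p2,_,S)
state=p2 head=0 tape=_0[_]_0#   (p2,_)→(p1,1,L)
state=p1 head=-1 tape=_[0]1_0#   (p1,0)→(p3,0,R)
state=p3 head=0 tape=_0[1]_0#   (p3,1)→(p0,#,L)
state=p0 head=-1 tape=_[0]#_0#   (p0,0)→(p3,0,R)
state=p3 head=0 tape=_0[#]_0#   (p3,#)→(p3,_,L)
state=p3 head=-1 tape=_[0]__0#   (p3,0)→(p0,1,S)
state=p0 head=-1 tape=_[1]__0#   (p0,1)→(p1,1,L)
state=p1 head=-2 tape=[_]1__0#   (p1,_)→(p2,0,R)
state=p2 head=-1 tape=0[1]__0#   (p2,1)→(p2,#,S)
state=p2 head=-1 tape=0[#]__0#   (p2,#)→(p2,_,S)
state=p2 head=-1 tape=0[_]__0#   (p2,_)→(p1,1,L)
state=p1 head=-2 tape=[0]1__0#   (p1,0)→(p3,0,R)
state=p3 head=-1 tape=0[1]__0#
After 19 steps: state p3, head at -1, tape 01__0#.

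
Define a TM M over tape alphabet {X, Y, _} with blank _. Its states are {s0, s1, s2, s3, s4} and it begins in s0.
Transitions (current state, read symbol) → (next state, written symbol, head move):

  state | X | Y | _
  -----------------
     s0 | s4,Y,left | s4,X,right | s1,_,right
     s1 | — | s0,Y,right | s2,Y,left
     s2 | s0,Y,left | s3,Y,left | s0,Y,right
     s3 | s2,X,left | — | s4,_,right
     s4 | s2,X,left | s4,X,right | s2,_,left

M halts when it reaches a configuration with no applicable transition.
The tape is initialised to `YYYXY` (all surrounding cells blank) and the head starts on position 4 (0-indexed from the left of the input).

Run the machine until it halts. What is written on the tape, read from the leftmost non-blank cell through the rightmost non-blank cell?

YYXYY

state=s0 head=4 tape=YYYX[Y]_   (s0,Y)→(s4,X,right)
state=s4 head=5 tape=YYYXX[_]   (s4,_)→(s2,_,left)
state=s2 head=4 tape=YYYX[X]_   (s2,X)→(s0,Y,left)
state=s0 head=3 tape=YYY[X]Y_   (s0,X)→(s4,Y,left)
state=s4 head=2 tape=YY[Y]YY_   (s4,Y)→(s4,X,right)
state=s4 head=3 tape=YYX[Y]Y_   (s4,Y)→(s4,X,right)
state=s4 head=4 tape=YYXX[Y]_   (s4,Y)→(s4,X,right)
state=s4 head=5 tape=YYXXX[_]   (s4,_)→(s2,_,left)
state=s2 head=4 tape=YYXX[X]_   (s2,X)→(s0,Y,left)
state=s0 head=3 tape=YYX[X]Y_   (s0,X)→(s4,Y,left)
state=s4 head=2 tape=YY[X]YY_   (s4,X)→(s2,X,left)
state=s2 head=1 tape=Y[Y]XYY_   (s2,Y)→(s3,Y,left)
state=s3 head=0 tape=[Y]YXYY_
The non-blank tape span at halt is YYXYY.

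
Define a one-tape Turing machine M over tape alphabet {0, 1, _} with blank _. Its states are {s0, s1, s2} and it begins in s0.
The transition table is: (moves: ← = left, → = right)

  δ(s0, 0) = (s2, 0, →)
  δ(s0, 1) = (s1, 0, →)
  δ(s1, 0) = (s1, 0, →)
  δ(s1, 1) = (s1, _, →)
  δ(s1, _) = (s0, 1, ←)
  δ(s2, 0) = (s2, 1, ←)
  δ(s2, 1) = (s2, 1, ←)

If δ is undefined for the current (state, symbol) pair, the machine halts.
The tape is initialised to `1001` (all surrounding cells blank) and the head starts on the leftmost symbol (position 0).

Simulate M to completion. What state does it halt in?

s0 | [1]001_   read 1 → write 0, move →, go to s1
s1 | 0[0]01_   read 0 → write 0, move →, go to s1
s1 | 00[0]1_   read 0 → write 0, move →, go to s1
s1 | 000[1]_   read 1 → write _, move →, go to s1
s1 | 000_[_]   read _ → write 1, move ←, go to s0
s0 | 000[_]1
No transition is defined for (s0, _); M halts in state s0.

s0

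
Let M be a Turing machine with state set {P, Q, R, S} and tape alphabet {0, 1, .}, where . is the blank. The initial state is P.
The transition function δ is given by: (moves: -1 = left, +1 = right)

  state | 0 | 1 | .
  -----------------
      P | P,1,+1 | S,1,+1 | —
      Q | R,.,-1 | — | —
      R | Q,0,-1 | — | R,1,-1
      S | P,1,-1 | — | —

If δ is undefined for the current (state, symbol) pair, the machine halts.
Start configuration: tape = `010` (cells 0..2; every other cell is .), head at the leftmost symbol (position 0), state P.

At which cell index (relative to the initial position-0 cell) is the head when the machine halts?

state=P head=0 tape=[0]10   (P,0)→(P,1,+1)
state=P head=1 tape=1[1]0   (P,1)→(S,1,+1)
state=S head=2 tape=11[0]   (S,0)→(P,1,-1)
state=P head=1 tape=1[1]1   (P,1)→(S,1,+1)
state=S head=2 tape=11[1]
At halt the head is at cell 2.

2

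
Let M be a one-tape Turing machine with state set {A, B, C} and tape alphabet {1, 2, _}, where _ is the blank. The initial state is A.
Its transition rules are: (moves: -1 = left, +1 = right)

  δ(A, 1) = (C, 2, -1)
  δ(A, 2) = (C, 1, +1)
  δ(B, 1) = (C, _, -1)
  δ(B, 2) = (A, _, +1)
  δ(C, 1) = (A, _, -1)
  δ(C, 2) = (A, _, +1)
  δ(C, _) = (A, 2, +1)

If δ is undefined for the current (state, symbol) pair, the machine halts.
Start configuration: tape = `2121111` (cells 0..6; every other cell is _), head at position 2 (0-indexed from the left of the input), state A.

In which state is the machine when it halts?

state=A head=2 tape=21[2]1111__   (A,2)→(C,1,+1)
state=C head=3 tape=211[1]111__   (C,1)→(A,_,-1)
state=A head=2 tape=21[1]_111__   (A,1)→(C,2,-1)
state=C head=1 tape=2[1]2_111__   (C,1)→(A,_,-1)
state=A head=0 tape=[2]_2_111__   (A,2)→(C,1,+1)
state=C head=1 tape=1[_]2_111__   (C,_)→(A,2,+1)
state=A head=2 tape=12[2]_111__   (A,2)→(C,1,+1)
state=C head=3 tape=121[_]111__   (C,_)→(A,2,+1)
state=A head=4 tape=1212[1]11__   (A,1)→(C,2,-1)
state=C head=3 tape=121[2]211__   (C,2)→(A,_,+1)
state=A head=4 tape=121_[2]11__   (A,2)→(C,1,+1)
state=C head=5 tape=121_1[1]1__   (C,1)→(A,_,-1)
state=A head=4 tape=121_[1]_1__   (A,1)→(C,2,-1)
state=C head=3 tape=121[_]2_1__   (C,_)→(A,2,+1)
state=A head=4 tape=1212[2]_1__   (A,2)→(C,1,+1)
state=C head=5 tape=12121[_]1__   (C,_)→(A,2,+1)
state=A head=6 tape=121212[1]__   (A,1)→(C,2,-1)
state=C head=5 tape=12121[2]2__   (C,2)→(A,_,+1)
state=A head=6 tape=12121_[2]__   (A,2)→(C,1,+1)
state=C head=7 tape=12121_1[_]_   (C,_)→(A,2,+1)
state=A head=8 tape=12121_12[_]
No transition is defined for (A, _); M halts in state A.

A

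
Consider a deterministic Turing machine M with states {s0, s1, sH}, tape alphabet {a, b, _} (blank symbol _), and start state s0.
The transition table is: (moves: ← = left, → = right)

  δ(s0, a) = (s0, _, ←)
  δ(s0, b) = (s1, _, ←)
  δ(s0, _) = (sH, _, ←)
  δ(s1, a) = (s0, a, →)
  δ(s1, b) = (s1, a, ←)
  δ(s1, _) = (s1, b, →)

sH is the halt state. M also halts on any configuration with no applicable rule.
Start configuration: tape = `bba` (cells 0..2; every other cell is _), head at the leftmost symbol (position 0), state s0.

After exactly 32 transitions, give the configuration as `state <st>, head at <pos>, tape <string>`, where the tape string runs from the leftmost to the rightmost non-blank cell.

state s0, head at 0, tape bbbba

state=s0 head=0 tape=_____[b]ba   (s0,b)→(s1,_,←)
state=s1 head=-1 tape=____[_]_ba   (s1,_)→(s1,b,→)
state=s1 head=0 tape=____b[_]ba   (s1,_)→(s1,b,→)
state=s1 head=1 tape=____bb[b]a   (s1,b)→(s1,a,←)
state=s1 head=0 tape=____b[b]aa   (s1,b)→(s1,a,←)
state=s1 head=-1 tape=____[b]aaa   (s1,b)→(s1,a,←)
state=s1 head=-2 tape=___[_]aaaa   (s1,_)→(s1,b,→)
state=s1 head=-1 tape=___b[a]aaa   (s1,a)→(s0,a,→)
state=s0 head=0 tape=___ba[a]aa   (s0,a)→(s0,_,←)
state=s0 head=-1 tape=___b[a]_aa   (s0,a)→(s0,_,←)
state=s0 head=-2 tape=___[b]__aa   (s0,b)→(s1,_,←)
state=s1 head=-3 tape=__[_]___aa   (s1,_)→(s1,b,→)
state=s1 head=-2 tape=__b[_]__aa   (s1,_)→(s1,b,→)
state=s1 head=-1 tape=__bb[_]_aa   (s1,_)→(s1,b,→)
state=s1 head=0 tape=__bbb[_]aa   (s1,_)→(s1,b,→)
state=s1 head=1 tape=__bbbb[a]a   (s1,a)→(s0,a,→)
state=s0 head=2 tape=__bbbba[a]   (s0,a)→(s0,_,←)
state=s0 head=1 tape=__bbbb[a]_   (s0,a)→(s0,_,←)
state=s0 head=0 tape=__bbb[b]__   (s0,b)→(s1,_,←)
state=s1 head=-1 tape=__bb[b]___   (s1,b)→(s1,a,←)
state=s1 head=-2 tape=__b[b]a___   (s1,b)→(s1,a,←)
state=s1 head=-3 tape=__[b]aa___   (s1,b)→(s1,a,←)
state=s1 head=-4 tape=_[_]aaa___   (s1,_)→(s1,b,→)
state=s1 head=-3 tape=_b[a]aa___   (s1,a)→(s0,a,→)
state=s0 head=-2 tape=_ba[a]a___   (s0,a)→(s0,_,←)
state=s0 head=-3 tape=_b[a]_a___   (s0,a)→(s0,_,←)
state=s0 head=-4 tape=_[b]__a___   (s0,b)→(s1,_,←)
state=s1 head=-5 tape=[_]___a___   (s1,_)→(s1,b,→)
state=s1 head=-4 tape=b[_]__a___   (s1,_)→(s1,b,→)
state=s1 head=-3 tape=bb[_]_a___   (s1,_)→(s1,b,→)
state=s1 head=-2 tape=bbb[_]a___   (s1,_)→(s1,b,→)
state=s1 head=-1 tape=bbbb[a]___   (s1,a)→(s0,a,→)
state=s0 head=0 tape=bbbba[_]__
After 32 steps: state s0, head at 0, tape bbbba.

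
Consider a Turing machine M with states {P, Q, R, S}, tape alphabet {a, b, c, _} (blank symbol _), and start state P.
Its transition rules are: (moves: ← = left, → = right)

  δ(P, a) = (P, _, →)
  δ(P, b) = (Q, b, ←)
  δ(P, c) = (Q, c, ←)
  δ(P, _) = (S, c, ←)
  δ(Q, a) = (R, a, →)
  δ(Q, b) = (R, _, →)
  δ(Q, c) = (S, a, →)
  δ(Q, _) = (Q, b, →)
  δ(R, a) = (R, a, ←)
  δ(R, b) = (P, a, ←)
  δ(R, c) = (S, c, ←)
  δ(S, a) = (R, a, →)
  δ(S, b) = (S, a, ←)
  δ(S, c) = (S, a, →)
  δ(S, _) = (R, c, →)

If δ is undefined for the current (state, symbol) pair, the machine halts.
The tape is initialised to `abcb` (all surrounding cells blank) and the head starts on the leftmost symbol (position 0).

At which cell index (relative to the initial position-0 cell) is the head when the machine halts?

-3

state=P head=0 tape=___[a]bcb   (P,a)→(P,_,→)
state=P head=1 tape=____[b]cb   (P,b)→(Q,b,←)
state=Q head=0 tape=___[_]bcb   (Q,_)→(Q,b,→)
state=Q head=1 tape=___b[b]cb   (Q,b)→(R,_,→)
state=R head=2 tape=___b_[c]b   (R,c)→(S,c,←)
state=S head=1 tape=___b[_]cb   (S,_)→(R,c,→)
state=R head=2 tape=___bc[c]b   (R,c)→(S,c,←)
state=S head=1 tape=___b[c]cb   (S,c)→(S,a,→)
state=S head=2 tape=___ba[c]b   (S,c)→(S,a,→)
state=S head=3 tape=___baa[b]   (S,b)→(S,a,←)
state=S head=2 tape=___ba[a]a   (S,a)→(R,a,→)
state=R head=3 tape=___baa[a]   (R,a)→(R,a,←)
state=R head=2 tape=___ba[a]a   (R,a)→(R,a,←)
state=R head=1 tape=___b[a]aa   (R,a)→(R,a,←)
state=R head=0 tape=___[b]aaa   (R,b)→(P,a,←)
state=P head=-1 tape=__[_]aaaa   (P,_)→(S,c,←)
state=S head=-2 tape=_[_]caaaa   (S,_)→(R,c,→)
state=R head=-1 tape=_c[c]aaaa   (R,c)→(S,c,←)
state=S head=-2 tape=_[c]caaaa   (S,c)→(S,a,→)
state=S head=-1 tape=_a[c]aaaa   (S,c)→(S,a,→)
state=S head=0 tape=_aa[a]aaa   (S,a)→(R,a,→)
state=R head=1 tape=_aaa[a]aa   (R,a)→(R,a,←)
state=R head=0 tape=_aa[a]aaa   (R,a)→(R,a,←)
state=R head=-1 tape=_a[a]aaaa   (R,a)→(R,a,←)
state=R head=-2 tape=_[a]aaaaa   (R,a)→(R,a,←)
state=R head=-3 tape=[_]aaaaaa
At halt the head is at cell -3.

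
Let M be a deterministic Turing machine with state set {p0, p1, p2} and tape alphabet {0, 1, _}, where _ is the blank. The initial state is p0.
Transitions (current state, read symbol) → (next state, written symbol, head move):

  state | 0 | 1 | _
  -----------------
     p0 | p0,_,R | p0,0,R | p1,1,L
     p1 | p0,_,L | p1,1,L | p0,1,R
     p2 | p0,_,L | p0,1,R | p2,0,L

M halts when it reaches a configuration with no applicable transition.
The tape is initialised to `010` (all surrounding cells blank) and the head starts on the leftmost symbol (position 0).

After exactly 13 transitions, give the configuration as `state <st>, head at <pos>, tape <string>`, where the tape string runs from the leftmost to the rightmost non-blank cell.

state p1, head at 1, tape 111

state=p0 head=0 tape=[0]10__   (p0,0)→(p0,_,R)
state=p0 head=1 tape=_[1]0__   (p0,1)→(p0,0,R)
state=p0 head=2 tape=_0[0]__   (p0,0)→(p0,_,R)
state=p0 head=3 tape=_0_[_]_   (p0,_)→(p1,1,L)
state=p1 head=2 tape=_0[_]1_   (p1,_)→(p0,1,R)
state=p0 head=3 tape=_01[1]_   (p0,1)→(p0,0,R)
state=p0 head=4 tape=_010[_]   (p0,_)→(p1,1,L)
state=p1 head=3 tape=_01[0]1   (p1,0)→(p0,_,L)
state=p0 head=2 tape=_0[1]_1   (p0,1)→(p0,0,R)
state=p0 head=3 tape=_00[_]1   (p0,_)→(p1,1,L)
state=p1 head=2 tape=_0[0]11   (p1,0)→(p0,_,L)
state=p0 head=1 tape=_[0]_11   (p0,0)→(p0,_,R)
state=p0 head=2 tape=__[_]11   (p0,_)→(p1,1,L)
state=p1 head=1 tape=_[_]111
After 13 steps: state p1, head at 1, tape 111.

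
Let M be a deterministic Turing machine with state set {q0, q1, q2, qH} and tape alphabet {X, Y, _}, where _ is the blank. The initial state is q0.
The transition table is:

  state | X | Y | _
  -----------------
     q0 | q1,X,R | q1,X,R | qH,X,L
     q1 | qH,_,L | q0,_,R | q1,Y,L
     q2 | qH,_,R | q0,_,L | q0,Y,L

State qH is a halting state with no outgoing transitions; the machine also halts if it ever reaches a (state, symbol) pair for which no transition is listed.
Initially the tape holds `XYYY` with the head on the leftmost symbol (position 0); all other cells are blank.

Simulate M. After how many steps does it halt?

state=q0 head=0 tape=[X]YYY_   (q0,X)→(q1,X,R)
state=q1 head=1 tape=X[Y]YY_   (q1,Y)→(q0,_,R)
state=q0 head=2 tape=X_[Y]Y_   (q0,Y)→(q1,X,R)
state=q1 head=3 tape=X_X[Y]_   (q1,Y)→(q0,_,R)
state=q0 head=4 tape=X_X_[_]   (q0,_)→(qH,X,L)
state=qH head=3 tape=X_X[_]X
M halts after 5 transitions.

5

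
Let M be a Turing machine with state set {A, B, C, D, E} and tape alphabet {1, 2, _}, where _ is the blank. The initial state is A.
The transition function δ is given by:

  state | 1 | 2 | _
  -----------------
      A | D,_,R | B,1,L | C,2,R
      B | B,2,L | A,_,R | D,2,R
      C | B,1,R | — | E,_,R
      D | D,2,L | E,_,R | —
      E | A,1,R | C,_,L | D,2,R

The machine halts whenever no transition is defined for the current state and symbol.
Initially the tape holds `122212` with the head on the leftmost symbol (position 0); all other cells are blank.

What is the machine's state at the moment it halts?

A | [1]22212____   read 1 → write _, move R, go to D
D | _[2]2212____   read 2 → write _, move R, go to E
E | __[2]212____   read 2 → write _, move L, go to C
C | _[_]_212____   read _ → write _, move R, go to E
E | __[_]212____   read _ → write 2, move R, go to D
D | __2[2]12____   read 2 → write _, move R, go to E
E | __2_[1]2____   read 1 → write 1, move R, go to A
A | __2_1[2]____   read 2 → write 1, move L, go to B
B | __2_[1]1____   read 1 → write 2, move L, go to B
B | __2[_]21____   read _ → write 2, move R, go to D
D | __22[2]1____   read 2 → write _, move R, go to E
E | __22_[1]____   read 1 → write 1, move R, go to A
A | __22_1[_]___   read _ → write 2, move R, go to C
C | __22_12[_]__   read _ → write _, move R, go to E
E | __22_12_[_]_   read _ → write 2, move R, go to D
D | __22_12_2[_]
No transition is defined for (D, _); M halts in state D.

D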